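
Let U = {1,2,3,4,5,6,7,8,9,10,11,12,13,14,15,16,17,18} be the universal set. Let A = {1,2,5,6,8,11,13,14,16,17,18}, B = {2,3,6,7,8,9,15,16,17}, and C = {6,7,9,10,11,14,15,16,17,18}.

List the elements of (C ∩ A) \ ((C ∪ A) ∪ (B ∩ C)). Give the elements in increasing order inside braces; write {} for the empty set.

{}

C ∩ A = {6,11,14,16,17,18}
C ∪ A = {1,2,5,6,7,8,9,10,11,13,14,15,16,17,18}
B ∩ C = {6,7,9,15,16,17}
(C ∪ A) ∪ (B ∩ C) = {1,2,5,6,7,8,9,10,11,13,14,15,16,17,18}
(C ∩ A) \ ((C ∪ A) ∪ (B ∩ C)) = {}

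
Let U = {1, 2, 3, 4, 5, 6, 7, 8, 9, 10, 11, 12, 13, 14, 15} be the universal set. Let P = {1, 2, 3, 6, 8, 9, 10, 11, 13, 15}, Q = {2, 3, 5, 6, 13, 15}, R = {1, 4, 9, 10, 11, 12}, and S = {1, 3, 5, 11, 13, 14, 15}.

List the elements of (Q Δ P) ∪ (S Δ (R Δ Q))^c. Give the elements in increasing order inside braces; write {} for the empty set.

Q Δ P = {1, 5, 8, 9, 10, 11}
R Δ Q = {1, 2, 3, 4, 5, 6, 9, 10, 11, 12, 13, 15}
S Δ (R Δ Q) = {2, 4, 6, 9, 10, 12, 14}
(S Δ (R Δ Q))^c = {1, 3, 5, 7, 8, 11, 13, 15}
(Q Δ P) ∪ (S Δ (R Δ Q))^c = {1, 3, 5, 7, 8, 9, 10, 11, 13, 15}

{1, 3, 5, 7, 8, 9, 10, 11, 13, 15}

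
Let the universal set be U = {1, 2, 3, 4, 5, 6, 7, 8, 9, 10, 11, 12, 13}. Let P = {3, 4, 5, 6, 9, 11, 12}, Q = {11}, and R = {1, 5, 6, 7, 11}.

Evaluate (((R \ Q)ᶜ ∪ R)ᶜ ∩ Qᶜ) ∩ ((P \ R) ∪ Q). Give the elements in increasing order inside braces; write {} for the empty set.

R \ Q = {1, 5, 6, 7}
(R \ Q)ᶜ = {2, 3, 4, 8, 9, 10, 11, 12, 13}
(R \ Q)ᶜ ∪ R = {1, 2, 3, 4, 5, 6, 7, 8, 9, 10, 11, 12, 13}
((R \ Q)ᶜ ∪ R)ᶜ = {}
Qᶜ = {1, 2, 3, 4, 5, 6, 7, 8, 9, 10, 12, 13}
((R \ Q)ᶜ ∪ R)ᶜ ∩ Qᶜ = {}
P \ R = {3, 4, 9, 12}
(P \ R) ∪ Q = {3, 4, 9, 11, 12}
(((R \ Q)ᶜ ∪ R)ᶜ ∩ Qᶜ) ∩ ((P \ R) ∪ Q) = {}

{}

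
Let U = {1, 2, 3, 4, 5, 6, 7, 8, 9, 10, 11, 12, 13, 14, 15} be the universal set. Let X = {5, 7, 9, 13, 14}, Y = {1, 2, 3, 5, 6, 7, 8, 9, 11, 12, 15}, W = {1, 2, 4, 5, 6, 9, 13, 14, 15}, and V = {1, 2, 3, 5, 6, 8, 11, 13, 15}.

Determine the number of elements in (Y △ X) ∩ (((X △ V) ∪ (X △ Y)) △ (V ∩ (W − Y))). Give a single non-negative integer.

9

Y △ X = {1, 2, 3, 6, 8, 11, 12, 13, 14, 15}
X △ V = {1, 2, 3, 6, 7, 8, 9, 11, 14, 15}
X △ Y = {1, 2, 3, 6, 8, 11, 12, 13, 14, 15}
(X △ V) ∪ (X △ Y) = {1, 2, 3, 6, 7, 8, 9, 11, 12, 13, 14, 15}
W − Y = {4, 13, 14}
V ∩ (W − Y) = {13}
((X △ V) ∪ (X △ Y)) △ (V ∩ (W − Y)) = {1, 2, 3, 6, 7, 8, 9, 11, 12, 14, 15}
(Y △ X) ∩ (((X △ V) ∪ (X △ Y)) △ (V ∩ (W − Y))) = {1, 2, 3, 6, 8, 11, 12, 14, 15}
|(Y △ X) ∩ (((X △ V) ∪ (X △ Y)) △ (V ∩ (W − Y)))| = 9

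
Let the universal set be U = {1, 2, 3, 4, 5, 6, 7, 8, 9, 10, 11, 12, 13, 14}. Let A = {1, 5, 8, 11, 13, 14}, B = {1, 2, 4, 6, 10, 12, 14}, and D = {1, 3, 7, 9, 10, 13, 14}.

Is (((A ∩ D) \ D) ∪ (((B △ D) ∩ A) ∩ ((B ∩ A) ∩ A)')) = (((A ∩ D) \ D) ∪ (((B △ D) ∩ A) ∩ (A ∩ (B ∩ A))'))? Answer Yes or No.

A ∩ D = {1, 13, 14}
(A ∩ D) \ D = {}
B △ D = {2, 3, 4, 6, 7, 9, 12, 13}
(B △ D) ∩ A = {13}
B ∩ A = {1, 14}
(B ∩ A) ∩ A = {1, 14}
((B ∩ A) ∩ A)' = {2, 3, 4, 5, 6, 7, 8, 9, 10, 11, 12, 13}
((B △ D) ∩ A) ∩ ((B ∩ A) ∩ A)' = {13}
((A ∩ D) \ D) ∪ (((B △ D) ∩ A) ∩ ((B ∩ A) ∩ A)') = {13}
A ∩ (B ∩ A) = {1, 14}
(A ∩ (B ∩ A))' = {2, 3, 4, 5, 6, 7, 8, 9, 10, 11, 12, 13}
((B △ D) ∩ A) ∩ (A ∩ (B ∩ A))' = {13}
((A ∩ D) \ D) ∪ (((B △ D) ∩ A) ∩ (A ∩ (B ∩ A))') = {13}
Both equal {13}, so ((A ∩ D) \ D) ∪ (((B △ D) ∩ A) ∩ ((B ∩ A) ∩ A)') = ((A ∩ D) \ D) ∪ (((B △ D) ∩ A) ∩ (A ∩ (B ∩ A))').

Yes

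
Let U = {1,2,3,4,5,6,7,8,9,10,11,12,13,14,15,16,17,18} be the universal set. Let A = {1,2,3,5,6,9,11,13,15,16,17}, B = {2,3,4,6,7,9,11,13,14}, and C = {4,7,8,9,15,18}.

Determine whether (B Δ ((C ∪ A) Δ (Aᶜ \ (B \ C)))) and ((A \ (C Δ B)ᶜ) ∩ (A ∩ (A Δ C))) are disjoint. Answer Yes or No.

Yes

C ∪ A = {1,2,3,4,5,6,7,8,9,11,13,15,16,17,18}
Aᶜ = {4,7,8,10,12,14,18}
B \ C = {2,3,6,11,13,14}
Aᶜ \ (B \ C) = {4,7,8,10,12,18}
(C ∪ A) Δ (Aᶜ \ (B \ C)) = {1,2,3,5,6,9,10,11,12,13,15,16,17}
B Δ ((C ∪ A) Δ (Aᶜ \ (B \ C))) = {1,4,5,7,10,12,14,15,16,17}
C Δ B = {2,3,6,8,11,13,14,15,18}
(C Δ B)ᶜ = {1,4,5,7,9,10,12,16,17}
A \ (C Δ B)ᶜ = {2,3,6,11,13,15}
A Δ C = {1,2,3,4,5,6,7,8,11,13,16,17,18}
A ∩ (A Δ C) = {1,2,3,5,6,11,13,16,17}
(A \ (C Δ B)ᶜ) ∩ (A ∩ (A Δ C)) = {2,3,6,11,13}
{1,4,5,7,10,12,14,15,16,17} and {2,3,6,11,13} share no elements.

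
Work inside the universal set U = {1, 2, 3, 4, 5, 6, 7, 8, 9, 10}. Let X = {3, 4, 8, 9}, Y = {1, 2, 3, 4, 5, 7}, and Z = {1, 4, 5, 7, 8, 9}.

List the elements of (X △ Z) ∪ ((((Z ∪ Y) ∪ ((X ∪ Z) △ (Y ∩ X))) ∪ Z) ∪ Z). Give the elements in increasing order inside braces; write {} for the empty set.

{1, 2, 3, 4, 5, 7, 8, 9}

X △ Z = {1, 3, 5, 7}
Z ∪ Y = {1, 2, 3, 4, 5, 7, 8, 9}
X ∪ Z = {1, 3, 4, 5, 7, 8, 9}
Y ∩ X = {3, 4}
(X ∪ Z) △ (Y ∩ X) = {1, 5, 7, 8, 9}
(Z ∪ Y) ∪ ((X ∪ Z) △ (Y ∩ X)) = {1, 2, 3, 4, 5, 7, 8, 9}
((Z ∪ Y) ∪ ((X ∪ Z) △ (Y ∩ X))) ∪ Z = {1, 2, 3, 4, 5, 7, 8, 9}
(((Z ∪ Y) ∪ ((X ∪ Z) △ (Y ∩ X))) ∪ Z) ∪ Z = {1, 2, 3, 4, 5, 7, 8, 9}
(X △ Z) ∪ ((((Z ∪ Y) ∪ ((X ∪ Z) △ (Y ∩ X))) ∪ Z) ∪ Z) = {1, 2, 3, 4, 5, 7, 8, 9}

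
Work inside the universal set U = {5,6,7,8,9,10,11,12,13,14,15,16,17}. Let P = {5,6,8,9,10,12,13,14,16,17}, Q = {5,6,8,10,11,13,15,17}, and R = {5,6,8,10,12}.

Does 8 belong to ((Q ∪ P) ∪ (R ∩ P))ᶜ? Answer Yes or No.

No

8 ∈ Q and 8 ∈ P, so 8 ∈ Q ∪ P
8 ∈ R and 8 ∈ P, so 8 ∈ R ∩ P
8 ∈ (Q ∪ P) and 8 ∈ (R ∩ P), so 8 ∈ (Q ∪ P) ∪ (R ∩ P)
8 ∉ ((Q ∪ P) ∪ (R ∩ P))ᶜ since 8 ∈ ((Q ∪ P) ∪ (R ∩ P))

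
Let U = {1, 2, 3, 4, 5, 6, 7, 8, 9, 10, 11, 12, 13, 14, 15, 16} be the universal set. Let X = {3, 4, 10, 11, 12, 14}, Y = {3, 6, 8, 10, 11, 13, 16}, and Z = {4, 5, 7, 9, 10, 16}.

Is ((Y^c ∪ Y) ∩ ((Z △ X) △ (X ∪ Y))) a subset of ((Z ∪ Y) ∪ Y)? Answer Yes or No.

Yes

Y^c = {1, 2, 4, 5, 7, 9, 12, 14, 15}
Y^c ∪ Y = {1, 2, 3, 4, 5, 6, 7, 8, 9, 10, 11, 12, 13, 14, 15, 16}
Z △ X = {3, 5, 7, 9, 11, 12, 14, 16}
X ∪ Y = {3, 4, 6, 8, 10, 11, 12, 13, 14, 16}
(Z △ X) △ (X ∪ Y) = {4, 5, 6, 7, 8, 9, 10, 13}
(Y^c ∪ Y) ∩ ((Z △ X) △ (X ∪ Y)) = {4, 5, 6, 7, 8, 9, 10, 13}
Z ∪ Y = {3, 4, 5, 6, 7, 8, 9, 10, 11, 13, 16}
(Z ∪ Y) ∪ Y = {3, 4, 5, 6, 7, 8, 9, 10, 11, 13, 16}
Every element of {4, 5, 6, 7, 8, 9, 10, 13} is in {3, 4, 5, 6, 7, 8, 9, 10, 11, 13, 16}, so (Y^c ∪ Y) ∩ ((Z △ X) △ (X ∪ Y)) ⊆ (Z ∪ Y) ∪ Y.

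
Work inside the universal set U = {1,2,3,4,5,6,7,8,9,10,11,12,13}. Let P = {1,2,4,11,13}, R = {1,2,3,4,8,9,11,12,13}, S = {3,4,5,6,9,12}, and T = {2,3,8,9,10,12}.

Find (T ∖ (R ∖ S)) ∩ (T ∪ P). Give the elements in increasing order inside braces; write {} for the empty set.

R ∖ S = {1,2,8,11,13}
T ∖ (R ∖ S) = {3,9,10,12}
T ∪ P = {1,2,3,4,8,9,10,11,12,13}
(T ∖ (R ∖ S)) ∩ (T ∪ P) = {3,9,10,12}

{3,9,10,12}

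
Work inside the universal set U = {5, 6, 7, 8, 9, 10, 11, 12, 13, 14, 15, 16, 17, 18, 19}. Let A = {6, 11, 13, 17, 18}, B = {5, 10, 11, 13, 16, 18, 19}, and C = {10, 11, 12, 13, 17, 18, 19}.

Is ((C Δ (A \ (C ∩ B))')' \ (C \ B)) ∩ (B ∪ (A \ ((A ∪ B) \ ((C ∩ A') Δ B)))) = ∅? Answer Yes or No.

C ∩ B = {10, 11, 13, 18, 19}
A \ (C ∩ B) = {6, 17}
(A \ (C ∩ B))' = {5, 7, 8, 9, 10, 11, 12, 13, 14, 15, 16, 18, 19}
C Δ (A \ (C ∩ B))' = {5, 7, 8, 9, 14, 15, 16, 17}
(C Δ (A \ (C ∩ B))')' = {6, 10, 11, 12, 13, 18, 19}
C \ B = {12, 17}
(C Δ (A \ (C ∩ B))')' \ (C \ B) = {6, 10, 11, 13, 18, 19}
A ∪ B = {5, 6, 10, 11, 13, 16, 17, 18, 19}
A' = {5, 7, 8, 9, 10, 12, 14, 15, 16, 19}
C ∩ A' = {10, 12, 19}
(C ∩ A') Δ B = {5, 11, 12, 13, 16, 18}
(A ∪ B) \ ((C ∩ A') Δ B) = {6, 10, 17, 19}
A \ ((A ∪ B) \ ((C ∩ A') Δ B)) = {11, 13, 18}
B ∪ (A \ ((A ∪ B) \ ((C ∩ A') Δ B))) = {5, 10, 11, 13, 16, 18, 19}
10 lies in both, so they are not disjoint.

No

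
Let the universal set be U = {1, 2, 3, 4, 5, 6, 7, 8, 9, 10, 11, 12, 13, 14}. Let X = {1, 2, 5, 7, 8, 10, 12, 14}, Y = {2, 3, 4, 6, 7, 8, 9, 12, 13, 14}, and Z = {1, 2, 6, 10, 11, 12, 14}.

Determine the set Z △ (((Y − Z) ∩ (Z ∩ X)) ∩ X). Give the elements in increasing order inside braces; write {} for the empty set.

{1, 2, 6, 10, 11, 12, 14}

Y − Z = {3, 4, 7, 8, 9, 13}
Z ∩ X = {1, 2, 10, 12, 14}
(Y − Z) ∩ (Z ∩ X) = {}
((Y − Z) ∩ (Z ∩ X)) ∩ X = {}
Z △ (((Y − Z) ∩ (Z ∩ X)) ∩ X) = {1, 2, 6, 10, 11, 12, 14}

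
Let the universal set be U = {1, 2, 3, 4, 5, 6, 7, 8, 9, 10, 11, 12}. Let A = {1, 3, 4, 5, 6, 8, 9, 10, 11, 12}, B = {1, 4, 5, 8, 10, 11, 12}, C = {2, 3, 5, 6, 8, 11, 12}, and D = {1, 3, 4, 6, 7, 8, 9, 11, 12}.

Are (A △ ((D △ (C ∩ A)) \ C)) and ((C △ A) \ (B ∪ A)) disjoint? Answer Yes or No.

C ∩ A = {3, 5, 6, 8, 11, 12}
D △ (C ∩ A) = {1, 4, 5, 7, 9}
(D △ (C ∩ A)) \ C = {1, 4, 7, 9}
A △ ((D △ (C ∩ A)) \ C) = {3, 5, 6, 7, 8, 10, 11, 12}
C △ A = {1, 2, 4, 9, 10}
B ∪ A = {1, 3, 4, 5, 6, 8, 9, 10, 11, 12}
(C △ A) \ (B ∪ A) = {2}
{3, 5, 6, 7, 8, 10, 11, 12} and {2} share no elements.

Yes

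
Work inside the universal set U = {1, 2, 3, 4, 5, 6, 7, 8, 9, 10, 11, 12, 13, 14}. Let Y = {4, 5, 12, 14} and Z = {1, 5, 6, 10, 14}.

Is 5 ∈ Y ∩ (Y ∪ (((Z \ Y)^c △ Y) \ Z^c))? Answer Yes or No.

5 ∈ Z and 5 ∈ Y, so 5 ∉ Z \ Y
5 ∈ (Z \ Y)^c since 5 ∉ (Z \ Y)
5 ∈ (Z \ Y)^c and 5 ∈ Y, so 5 ∉ (Z \ Y)^c △ Y
5 ∈ Z, so 5 ∉ Z^c
5 ∉ ((Z \ Y)^c △ Y) and 5 ∉ Z^c, so 5 ∉ ((Z \ Y)^c △ Y) \ Z^c
5 ∈ Y and 5 ∉ (((Z \ Y)^c △ Y) \ Z^c), so 5 ∈ Y ∪ (((Z \ Y)^c △ Y) \ Z^c)
5 ∈ Y and 5 ∈ (Y ∪ (((Z \ Y)^c △ Y) \ Z^c)), so 5 ∈ Y ∩ (Y ∪ (((Z \ Y)^c △ Y) \ Z^c))

Yes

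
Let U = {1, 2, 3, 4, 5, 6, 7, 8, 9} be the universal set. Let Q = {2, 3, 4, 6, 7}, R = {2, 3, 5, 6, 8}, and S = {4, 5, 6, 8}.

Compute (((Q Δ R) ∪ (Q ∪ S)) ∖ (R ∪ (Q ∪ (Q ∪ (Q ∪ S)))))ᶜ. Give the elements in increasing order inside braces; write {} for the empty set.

Q Δ R = {4, 5, 7, 8}
Q ∪ S = {2, 3, 4, 5, 6, 7, 8}
(Q Δ R) ∪ (Q ∪ S) = {2, 3, 4, 5, 6, 7, 8}
Q ∪ (Q ∪ S) = {2, 3, 4, 5, 6, 7, 8}
Q ∪ (Q ∪ (Q ∪ S)) = {2, 3, 4, 5, 6, 7, 8}
R ∪ (Q ∪ (Q ∪ (Q ∪ S))) = {2, 3, 4, 5, 6, 7, 8}
((Q Δ R) ∪ (Q ∪ S)) ∖ (R ∪ (Q ∪ (Q ∪ (Q ∪ S)))) = {}
(((Q Δ R) ∪ (Q ∪ S)) ∖ (R ∪ (Q ∪ (Q ∪ (Q ∪ S)))))ᶜ = {1, 2, 3, 4, 5, 6, 7, 8, 9}

{1, 2, 3, 4, 5, 6, 7, 8, 9}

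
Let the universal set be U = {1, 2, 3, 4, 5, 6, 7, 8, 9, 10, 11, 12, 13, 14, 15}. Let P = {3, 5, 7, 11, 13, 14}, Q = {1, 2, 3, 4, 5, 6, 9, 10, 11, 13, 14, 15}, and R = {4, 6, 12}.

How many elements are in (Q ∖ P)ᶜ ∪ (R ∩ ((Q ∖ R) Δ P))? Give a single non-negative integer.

8

Q ∖ P = {1, 2, 4, 6, 9, 10, 15}
(Q ∖ P)ᶜ = {3, 5, 7, 8, 11, 12, 13, 14}
Q ∖ R = {1, 2, 3, 5, 9, 10, 11, 13, 14, 15}
(Q ∖ R) Δ P = {1, 2, 7, 9, 10, 15}
R ∩ ((Q ∖ R) Δ P) = {}
(Q ∖ P)ᶜ ∪ (R ∩ ((Q ∖ R) Δ P)) = {3, 5, 7, 8, 11, 12, 13, 14}
|(Q ∖ P)ᶜ ∪ (R ∩ ((Q ∖ R) Δ P))| = 8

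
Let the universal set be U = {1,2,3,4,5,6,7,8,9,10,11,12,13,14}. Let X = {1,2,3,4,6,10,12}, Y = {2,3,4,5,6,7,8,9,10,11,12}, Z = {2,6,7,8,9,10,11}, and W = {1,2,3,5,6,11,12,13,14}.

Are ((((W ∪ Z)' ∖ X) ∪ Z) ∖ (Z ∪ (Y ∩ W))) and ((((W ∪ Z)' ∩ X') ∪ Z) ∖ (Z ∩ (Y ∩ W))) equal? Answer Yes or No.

No

W ∪ Z = {1,2,3,5,6,7,8,9,10,11,12,13,14}
(W ∪ Z)' = {4}
(W ∪ Z)' ∖ X = {}
((W ∪ Z)' ∖ X) ∪ Z = {2,6,7,8,9,10,11}
Y ∩ W = {2,3,5,6,11,12}
Z ∪ (Y ∩ W) = {2,3,5,6,7,8,9,10,11,12}
(((W ∪ Z)' ∖ X) ∪ Z) ∖ (Z ∪ (Y ∩ W)) = {}
X' = {5,7,8,9,11,13,14}
(W ∪ Z)' ∩ X' = {}
((W ∪ Z)' ∩ X') ∪ Z = {2,6,7,8,9,10,11}
Z ∩ (Y ∩ W) = {2,6,11}
(((W ∪ Z)' ∩ X') ∪ Z) ∖ (Z ∩ (Y ∩ W)) = {7,8,9,10}
7 ∈ (((W ∪ Z)' ∩ X') ∪ Z) ∖ (Z ∩ (Y ∩ W)) but 7 ∉ (((W ∪ Z)' ∖ X) ∪ Z) ∖ (Z ∪ (Y ∩ W)), so they differ.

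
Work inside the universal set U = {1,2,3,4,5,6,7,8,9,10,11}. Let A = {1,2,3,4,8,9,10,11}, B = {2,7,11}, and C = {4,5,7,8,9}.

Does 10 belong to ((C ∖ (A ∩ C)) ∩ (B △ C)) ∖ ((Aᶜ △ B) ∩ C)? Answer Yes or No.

No

10 ∈ A and 10 ∉ C, so 10 ∉ A ∩ C
10 ∉ C and 10 ∉ (A ∩ C), so 10 ∉ C ∖ (A ∩ C)
10 ∉ B and 10 ∉ C, so 10 ∉ B △ C
10 ∉ (C ∖ (A ∩ C)) and 10 ∉ (B △ C), so 10 ∉ (C ∖ (A ∩ C)) ∩ (B △ C)
10 ∈ A, so 10 ∉ Aᶜ
10 ∉ Aᶜ and 10 ∉ B, so 10 ∉ Aᶜ △ B
10 ∉ (Aᶜ △ B) and 10 ∉ C, so 10 ∉ (Aᶜ △ B) ∩ C
10 ∉ ((C ∖ (A ∩ C)) ∩ (B △ C)) and 10 ∉ ((Aᶜ △ B) ∩ C), so 10 ∉ ((C ∖ (A ∩ C)) ∩ (B △ C)) ∖ ((Aᶜ △ B) ∩ C)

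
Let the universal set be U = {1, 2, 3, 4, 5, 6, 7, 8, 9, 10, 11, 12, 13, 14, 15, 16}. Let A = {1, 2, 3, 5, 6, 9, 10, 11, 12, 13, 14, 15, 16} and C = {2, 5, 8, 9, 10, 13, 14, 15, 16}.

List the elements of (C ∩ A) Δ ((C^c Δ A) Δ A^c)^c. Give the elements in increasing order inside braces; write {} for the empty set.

C ∩ A = {2, 5, 9, 10, 13, 14, 15, 16}
C^c = {1, 3, 4, 6, 7, 11, 12}
C^c Δ A = {2, 4, 5, 7, 9, 10, 13, 14, 15, 16}
A^c = {4, 7, 8}
(C^c Δ A) Δ A^c = {2, 5, 8, 9, 10, 13, 14, 15, 16}
((C^c Δ A) Δ A^c)^c = {1, 3, 4, 6, 7, 11, 12}
(C ∩ A) Δ ((C^c Δ A) Δ A^c)^c = {1, 2, 3, 4, 5, 6, 7, 9, 10, 11, 12, 13, 14, 15, 16}

{1, 2, 3, 4, 5, 6, 7, 9, 10, 11, 12, 13, 14, 15, 16}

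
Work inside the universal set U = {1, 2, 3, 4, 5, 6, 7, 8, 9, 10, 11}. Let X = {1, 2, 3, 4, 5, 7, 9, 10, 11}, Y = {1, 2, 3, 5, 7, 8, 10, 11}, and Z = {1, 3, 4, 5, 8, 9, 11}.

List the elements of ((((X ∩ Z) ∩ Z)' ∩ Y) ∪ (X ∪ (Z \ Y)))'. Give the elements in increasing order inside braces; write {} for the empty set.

X ∩ Z = {1, 3, 4, 5, 9, 11}
(X ∩ Z) ∩ Z = {1, 3, 4, 5, 9, 11}
((X ∩ Z) ∩ Z)' = {2, 6, 7, 8, 10}
((X ∩ Z) ∩ Z)' ∩ Y = {2, 7, 8, 10}
Z \ Y = {4, 9}
X ∪ (Z \ Y) = {1, 2, 3, 4, 5, 7, 9, 10, 11}
(((X ∩ Z) ∩ Z)' ∩ Y) ∪ (X ∪ (Z \ Y)) = {1, 2, 3, 4, 5, 7, 8, 9, 10, 11}
((((X ∩ Z) ∩ Z)' ∩ Y) ∪ (X ∪ (Z \ Y)))' = {6}

{6}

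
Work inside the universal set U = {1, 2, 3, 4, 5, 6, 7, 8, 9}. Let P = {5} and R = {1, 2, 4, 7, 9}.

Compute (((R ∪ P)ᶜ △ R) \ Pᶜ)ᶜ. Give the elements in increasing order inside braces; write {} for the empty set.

{1, 2, 3, 4, 5, 6, 7, 8, 9}

R ∪ P = {1, 2, 4, 5, 7, 9}
(R ∪ P)ᶜ = {3, 6, 8}
(R ∪ P)ᶜ △ R = {1, 2, 3, 4, 6, 7, 8, 9}
Pᶜ = {1, 2, 3, 4, 6, 7, 8, 9}
((R ∪ P)ᶜ △ R) \ Pᶜ = {}
(((R ∪ P)ᶜ △ R) \ Pᶜ)ᶜ = {1, 2, 3, 4, 5, 6, 7, 8, 9}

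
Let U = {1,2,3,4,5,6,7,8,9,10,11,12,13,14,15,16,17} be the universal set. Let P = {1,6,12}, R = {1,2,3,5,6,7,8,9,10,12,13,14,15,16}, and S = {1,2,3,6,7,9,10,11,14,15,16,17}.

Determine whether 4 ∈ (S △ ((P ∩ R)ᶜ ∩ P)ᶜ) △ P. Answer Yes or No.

Yes

4 ∉ P and 4 ∉ R, so 4 ∉ P ∩ R
4 ∈ (P ∩ R)ᶜ since 4 ∉ (P ∩ R)
4 ∈ (P ∩ R)ᶜ and 4 ∉ P, so 4 ∉ (P ∩ R)ᶜ ∩ P
4 ∈ ((P ∩ R)ᶜ ∩ P)ᶜ since 4 ∉ ((P ∩ R)ᶜ ∩ P)
4 ∉ S and 4 ∈ ((P ∩ R)ᶜ ∩ P)ᶜ, so 4 ∈ S △ ((P ∩ R)ᶜ ∩ P)ᶜ
4 ∈ (S △ ((P ∩ R)ᶜ ∩ P)ᶜ) and 4 ∉ P, so 4 ∈ (S △ ((P ∩ R)ᶜ ∩ P)ᶜ) △ P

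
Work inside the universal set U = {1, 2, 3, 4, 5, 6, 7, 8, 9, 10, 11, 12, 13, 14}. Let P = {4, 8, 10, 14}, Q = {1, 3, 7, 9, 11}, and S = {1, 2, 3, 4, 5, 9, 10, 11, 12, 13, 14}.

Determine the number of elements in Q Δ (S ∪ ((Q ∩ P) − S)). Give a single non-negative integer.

8

Q ∩ P = {}
(Q ∩ P) − S = {}
S ∪ ((Q ∩ P) − S) = {1, 2, 3, 4, 5, 9, 10, 11, 12, 13, 14}
Q Δ (S ∪ ((Q ∩ P) − S)) = {2, 4, 5, 7, 10, 12, 13, 14}
|Q Δ (S ∪ ((Q ∩ P) − S))| = 8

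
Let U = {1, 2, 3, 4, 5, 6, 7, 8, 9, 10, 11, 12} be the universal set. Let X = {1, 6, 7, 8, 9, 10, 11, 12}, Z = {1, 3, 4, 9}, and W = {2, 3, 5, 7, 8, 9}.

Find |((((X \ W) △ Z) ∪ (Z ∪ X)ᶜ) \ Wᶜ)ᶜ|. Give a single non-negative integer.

8

X \ W = {1, 6, 10, 11, 12}
(X \ W) △ Z = {3, 4, 6, 9, 10, 11, 12}
Z ∪ X = {1, 3, 4, 6, 7, 8, 9, 10, 11, 12}
(Z ∪ X)ᶜ = {2, 5}
((X \ W) △ Z) ∪ (Z ∪ X)ᶜ = {2, 3, 4, 5, 6, 9, 10, 11, 12}
Wᶜ = {1, 4, 6, 10, 11, 12}
(((X \ W) △ Z) ∪ (Z ∪ X)ᶜ) \ Wᶜ = {2, 3, 5, 9}
((((X \ W) △ Z) ∪ (Z ∪ X)ᶜ) \ Wᶜ)ᶜ = {1, 4, 6, 7, 8, 10, 11, 12}
|((((X \ W) △ Z) ∪ (Z ∪ X)ᶜ) \ Wᶜ)ᶜ| = 8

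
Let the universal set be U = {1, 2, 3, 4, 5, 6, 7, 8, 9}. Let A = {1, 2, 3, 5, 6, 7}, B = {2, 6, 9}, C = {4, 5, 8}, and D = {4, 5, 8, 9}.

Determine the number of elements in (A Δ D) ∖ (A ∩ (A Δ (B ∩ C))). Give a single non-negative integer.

3

A Δ D = {1, 2, 3, 4, 6, 7, 8, 9}
B ∩ C = {}
A Δ (B ∩ C) = {1, 2, 3, 5, 6, 7}
A ∩ (A Δ (B ∩ C)) = {1, 2, 3, 5, 6, 7}
(A Δ D) ∖ (A ∩ (A Δ (B ∩ C))) = {4, 8, 9}
|(A Δ D) ∖ (A ∩ (A Δ (B ∩ C)))| = 3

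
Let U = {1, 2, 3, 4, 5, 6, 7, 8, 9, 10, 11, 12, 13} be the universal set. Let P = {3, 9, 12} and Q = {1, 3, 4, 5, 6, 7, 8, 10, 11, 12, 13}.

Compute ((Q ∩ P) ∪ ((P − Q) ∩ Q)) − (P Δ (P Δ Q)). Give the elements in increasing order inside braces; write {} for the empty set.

{}

Q ∩ P = {3, 12}
P − Q = {9}
(P − Q) ∩ Q = {}
(Q ∩ P) ∪ ((P − Q) ∩ Q) = {3, 12}
P Δ Q = {1, 4, 5, 6, 7, 8, 9, 10, 11, 13}
P Δ (P Δ Q) = {1, 3, 4, 5, 6, 7, 8, 10, 11, 12, 13}
((Q ∩ P) ∪ ((P − Q) ∩ Q)) − (P Δ (P Δ Q)) = {}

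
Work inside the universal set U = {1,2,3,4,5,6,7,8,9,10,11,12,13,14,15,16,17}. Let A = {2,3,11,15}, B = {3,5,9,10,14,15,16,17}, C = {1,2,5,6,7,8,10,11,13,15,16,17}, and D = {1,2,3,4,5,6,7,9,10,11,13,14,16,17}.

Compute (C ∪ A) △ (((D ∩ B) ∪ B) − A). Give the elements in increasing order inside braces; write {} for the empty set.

{1,2,3,6,7,8,9,11,13,14,15}

C ∪ A = {1,2,3,5,6,7,8,10,11,13,15,16,17}
D ∩ B = {3,5,9,10,14,16,17}
(D ∩ B) ∪ B = {3,5,9,10,14,15,16,17}
((D ∩ B) ∪ B) − A = {5,9,10,14,16,17}
(C ∪ A) △ (((D ∩ B) ∪ B) − A) = {1,2,3,6,7,8,9,11,13,14,15}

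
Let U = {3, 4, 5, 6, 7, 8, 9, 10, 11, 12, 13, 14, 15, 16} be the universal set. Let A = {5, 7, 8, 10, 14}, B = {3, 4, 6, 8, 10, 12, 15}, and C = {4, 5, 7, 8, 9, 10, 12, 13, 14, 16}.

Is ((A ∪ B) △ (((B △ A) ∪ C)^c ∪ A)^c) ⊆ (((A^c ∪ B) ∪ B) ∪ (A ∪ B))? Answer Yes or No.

A ∪ B = {3, 4, 5, 6, 7, 8, 10, 12, 14, 15}
B △ A = {3, 4, 5, 6, 7, 12, 14, 15}
(B △ A) ∪ C = {3, 4, 5, 6, 7, 8, 9, 10, 12, 13, 14, 15, 16}
((B △ A) ∪ C)^c = {11}
((B △ A) ∪ C)^c ∪ A = {5, 7, 8, 10, 11, 14}
(((B △ A) ∪ C)^c ∪ A)^c = {3, 4, 6, 9, 12, 13, 15, 16}
(A ∪ B) △ (((B △ A) ∪ C)^c ∪ A)^c = {5, 7, 8, 9, 10, 13, 14, 16}
A^c = {3, 4, 6, 9, 11, 12, 13, 15, 16}
A^c ∪ B = {3, 4, 6, 8, 9, 10, 11, 12, 13, 15, 16}
(A^c ∪ B) ∪ B = {3, 4, 6, 8, 9, 10, 11, 12, 13, 15, 16}
((A^c ∪ B) ∪ B) ∪ (A ∪ B) = {3, 4, 5, 6, 7, 8, 9, 10, 11, 12, 13, 14, 15, 16}
Every element of {5, 7, 8, 9, 10, 13, 14, 16} is in {3, 4, 5, 6, 7, 8, 9, 10, 11, 12, 13, 14, 15, 16}, so (A ∪ B) △ (((B △ A) ∪ C)^c ∪ A)^c ⊆ ((A^c ∪ B) ∪ B) ∪ (A ∪ B).

Yes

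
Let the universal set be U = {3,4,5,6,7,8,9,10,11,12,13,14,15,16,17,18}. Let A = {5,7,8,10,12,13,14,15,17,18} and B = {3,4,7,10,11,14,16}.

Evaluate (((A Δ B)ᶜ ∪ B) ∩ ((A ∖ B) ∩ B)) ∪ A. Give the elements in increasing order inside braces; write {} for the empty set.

{5,7,8,10,12,13,14,15,17,18}

A Δ B = {3,4,5,8,11,12,13,15,16,17,18}
(A Δ B)ᶜ = {6,7,9,10,14}
(A Δ B)ᶜ ∪ B = {3,4,6,7,9,10,11,14,16}
A ∖ B = {5,8,12,13,15,17,18}
(A ∖ B) ∩ B = {}
((A Δ B)ᶜ ∪ B) ∩ ((A ∖ B) ∩ B) = {}
(((A Δ B)ᶜ ∪ B) ∩ ((A ∖ B) ∩ B)) ∪ A = {5,7,8,10,12,13,14,15,17,18}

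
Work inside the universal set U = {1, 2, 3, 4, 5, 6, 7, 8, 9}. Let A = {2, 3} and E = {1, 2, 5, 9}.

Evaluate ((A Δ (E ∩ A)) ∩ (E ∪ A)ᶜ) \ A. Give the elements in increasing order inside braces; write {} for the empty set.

E ∩ A = {2}
A Δ (E ∩ A) = {3}
E ∪ A = {1, 2, 3, 5, 9}
(E ∪ A)ᶜ = {4, 6, 7, 8}
(A Δ (E ∩ A)) ∩ (E ∪ A)ᶜ = {}
((A Δ (E ∩ A)) ∩ (E ∪ A)ᶜ) \ A = {}

{}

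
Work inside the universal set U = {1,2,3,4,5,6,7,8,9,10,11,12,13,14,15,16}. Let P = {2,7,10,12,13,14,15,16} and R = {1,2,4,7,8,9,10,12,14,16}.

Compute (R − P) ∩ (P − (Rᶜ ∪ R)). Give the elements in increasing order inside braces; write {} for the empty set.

{}

R − P = {1,4,8,9}
Rᶜ = {3,5,6,11,13,15}
Rᶜ ∪ R = {1,2,3,4,5,6,7,8,9,10,11,12,13,14,15,16}
P − (Rᶜ ∪ R) = {}
(R − P) ∩ (P − (Rᶜ ∪ R)) = {}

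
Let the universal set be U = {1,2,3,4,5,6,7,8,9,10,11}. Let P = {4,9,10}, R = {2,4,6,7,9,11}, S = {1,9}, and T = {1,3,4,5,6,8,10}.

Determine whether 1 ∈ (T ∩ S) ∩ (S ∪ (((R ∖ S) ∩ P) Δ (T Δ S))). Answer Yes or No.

Yes

1 ∈ T and 1 ∈ S, so 1 ∈ T ∩ S
1 ∉ R and 1 ∈ S, so 1 ∉ R ∖ S
1 ∉ (R ∖ S) and 1 ∉ P, so 1 ∉ (R ∖ S) ∩ P
1 ∈ T and 1 ∈ S, so 1 ∉ T Δ S
1 ∉ ((R ∖ S) ∩ P) and 1 ∉ (T Δ S), so 1 ∉ ((R ∖ S) ∩ P) Δ (T Δ S)
1 ∈ S and 1 ∉ (((R ∖ S) ∩ P) Δ (T Δ S)), so 1 ∈ S ∪ (((R ∖ S) ∩ P) Δ (T Δ S))
1 ∈ (T ∩ S) and 1 ∈ (S ∪ (((R ∖ S) ∩ P) Δ (T Δ S))), so 1 ∈ (T ∩ S) ∩ (S ∪ (((R ∖ S) ∩ P) Δ (T Δ S)))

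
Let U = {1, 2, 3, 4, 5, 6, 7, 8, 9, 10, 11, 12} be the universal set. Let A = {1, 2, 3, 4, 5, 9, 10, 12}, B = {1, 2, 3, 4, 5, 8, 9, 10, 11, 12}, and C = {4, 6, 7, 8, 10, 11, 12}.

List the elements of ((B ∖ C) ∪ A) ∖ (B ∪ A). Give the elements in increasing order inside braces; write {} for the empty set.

{}

B ∖ C = {1, 2, 3, 5, 9}
(B ∖ C) ∪ A = {1, 2, 3, 4, 5, 9, 10, 12}
B ∪ A = {1, 2, 3, 4, 5, 8, 9, 10, 11, 12}
((B ∖ C) ∪ A) ∖ (B ∪ A) = {}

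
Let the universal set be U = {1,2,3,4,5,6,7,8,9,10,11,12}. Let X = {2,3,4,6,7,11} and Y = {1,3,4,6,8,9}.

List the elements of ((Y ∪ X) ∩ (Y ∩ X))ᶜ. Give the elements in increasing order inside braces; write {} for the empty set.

Y ∪ X = {1,2,3,4,6,7,8,9,11}
Y ∩ X = {3,4,6}
(Y ∪ X) ∩ (Y ∩ X) = {3,4,6}
((Y ∪ X) ∩ (Y ∩ X))ᶜ = {1,2,5,7,8,9,10,11,12}

{1,2,5,7,8,9,10,11,12}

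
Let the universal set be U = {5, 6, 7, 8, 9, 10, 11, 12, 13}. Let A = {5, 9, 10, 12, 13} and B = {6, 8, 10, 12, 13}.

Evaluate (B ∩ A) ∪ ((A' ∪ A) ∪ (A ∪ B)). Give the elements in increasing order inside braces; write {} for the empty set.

{5, 6, 7, 8, 9, 10, 11, 12, 13}

B ∩ A = {10, 12, 13}
A' = {6, 7, 8, 11}
A' ∪ A = {5, 6, 7, 8, 9, 10, 11, 12, 13}
A ∪ B = {5, 6, 8, 9, 10, 12, 13}
(A' ∪ A) ∪ (A ∪ B) = {5, 6, 7, 8, 9, 10, 11, 12, 13}
(B ∩ A) ∪ ((A' ∪ A) ∪ (A ∪ B)) = {5, 6, 7, 8, 9, 10, 11, 12, 13}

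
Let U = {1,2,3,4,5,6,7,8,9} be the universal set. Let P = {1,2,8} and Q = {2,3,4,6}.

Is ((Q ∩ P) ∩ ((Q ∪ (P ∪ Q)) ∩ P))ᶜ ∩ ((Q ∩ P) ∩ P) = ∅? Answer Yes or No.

Yes

Q ∩ P = {2}
P ∪ Q = {1,2,3,4,6,8}
Q ∪ (P ∪ Q) = {1,2,3,4,6,8}
(Q ∪ (P ∪ Q)) ∩ P = {1,2,8}
(Q ∩ P) ∩ ((Q ∪ (P ∪ Q)) ∩ P) = {2}
((Q ∩ P) ∩ ((Q ∪ (P ∪ Q)) ∩ P))ᶜ = {1,3,4,5,6,7,8,9}
(Q ∩ P) ∩ P = {2}
{1,3,4,5,6,7,8,9} and {2} share no elements.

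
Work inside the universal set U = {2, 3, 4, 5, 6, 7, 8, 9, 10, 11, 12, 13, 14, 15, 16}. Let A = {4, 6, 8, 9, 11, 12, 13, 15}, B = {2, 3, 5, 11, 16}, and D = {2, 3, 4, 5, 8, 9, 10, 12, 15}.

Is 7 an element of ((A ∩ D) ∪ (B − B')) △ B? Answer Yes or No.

7 ∉ A and 7 ∉ D, so 7 ∉ A ∩ D
7 ∉ B, so 7 ∈ B'
7 ∉ B and 7 ∈ B', so 7 ∉ B − B'
7 ∉ (A ∩ D) and 7 ∉ (B − B'), so 7 ∉ (A ∩ D) ∪ (B − B')
7 ∉ ((A ∩ D) ∪ (B − B')) and 7 ∉ B, so 7 ∉ ((A ∩ D) ∪ (B − B')) △ B

No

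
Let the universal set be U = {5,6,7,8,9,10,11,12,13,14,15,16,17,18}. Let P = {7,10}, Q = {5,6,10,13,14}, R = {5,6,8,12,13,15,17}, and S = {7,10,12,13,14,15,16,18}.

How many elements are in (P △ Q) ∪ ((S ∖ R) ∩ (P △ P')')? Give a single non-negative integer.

P △ Q = {5,6,7,13,14}
S ∖ R = {7,10,14,16,18}
P' = {5,6,8,9,11,12,13,14,15,16,17,18}
P △ P' = {5,6,7,8,9,10,11,12,13,14,15,16,17,18}
(P △ P')' = {}
(S ∖ R) ∩ (P △ P')' = {}
(P △ Q) ∪ ((S ∖ R) ∩ (P △ P')') = {5,6,7,13,14}
|(P △ Q) ∪ ((S ∖ R) ∩ (P △ P')')| = 5

5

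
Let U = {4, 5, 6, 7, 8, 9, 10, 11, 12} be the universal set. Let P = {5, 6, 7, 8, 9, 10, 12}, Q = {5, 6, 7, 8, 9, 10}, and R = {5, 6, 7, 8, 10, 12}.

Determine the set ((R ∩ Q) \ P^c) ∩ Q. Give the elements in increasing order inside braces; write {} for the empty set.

{5, 6, 7, 8, 10}

R ∩ Q = {5, 6, 7, 8, 10}
P^c = {4, 11}
(R ∩ Q) \ P^c = {5, 6, 7, 8, 10}
((R ∩ Q) \ P^c) ∩ Q = {5, 6, 7, 8, 10}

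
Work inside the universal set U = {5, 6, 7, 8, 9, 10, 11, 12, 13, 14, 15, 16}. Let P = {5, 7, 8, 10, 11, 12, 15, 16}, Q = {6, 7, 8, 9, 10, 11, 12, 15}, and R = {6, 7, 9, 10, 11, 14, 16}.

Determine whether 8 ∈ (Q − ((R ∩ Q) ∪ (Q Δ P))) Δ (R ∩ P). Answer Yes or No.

Yes

8 ∉ R and 8 ∈ Q, so 8 ∉ R ∩ Q
8 ∈ Q and 8 ∈ P, so 8 ∉ Q Δ P
8 ∉ (R ∩ Q) and 8 ∉ (Q Δ P), so 8 ∉ (R ∩ Q) ∪ (Q Δ P)
8 ∈ Q and 8 ∉ ((R ∩ Q) ∪ (Q Δ P)), so 8 ∈ Q − ((R ∩ Q) ∪ (Q Δ P))
8 ∉ R and 8 ∈ P, so 8 ∉ R ∩ P
8 ∈ (Q − ((R ∩ Q) ∪ (Q Δ P))) and 8 ∉ (R ∩ P), so 8 ∈ (Q − ((R ∩ Q) ∪ (Q Δ P))) Δ (R ∩ P)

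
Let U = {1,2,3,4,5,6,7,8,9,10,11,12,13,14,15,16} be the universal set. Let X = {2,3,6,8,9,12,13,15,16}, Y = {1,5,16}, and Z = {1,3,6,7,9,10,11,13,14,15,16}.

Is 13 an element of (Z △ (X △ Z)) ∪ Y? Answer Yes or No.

Yes

13 ∈ X and 13 ∈ Z, so 13 ∉ X △ Z
13 ∈ Z and 13 ∉ (X △ Z), so 13 ∈ Z △ (X △ Z)
13 ∈ (Z △ (X △ Z)) and 13 ∉ Y, so 13 ∈ (Z △ (X △ Z)) ∪ Y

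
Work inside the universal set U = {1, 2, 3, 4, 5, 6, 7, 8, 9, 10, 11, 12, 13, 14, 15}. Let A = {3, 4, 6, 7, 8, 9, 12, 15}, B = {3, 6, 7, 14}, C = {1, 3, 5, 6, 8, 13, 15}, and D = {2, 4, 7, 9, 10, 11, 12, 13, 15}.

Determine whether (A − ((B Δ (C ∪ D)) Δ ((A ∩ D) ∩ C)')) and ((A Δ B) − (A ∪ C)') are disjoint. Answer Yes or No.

C ∪ D = {1, 2, 3, 4, 5, 6, 7, 8, 9, 10, 11, 12, 13, 15}
B Δ (C ∪ D) = {1, 2, 4, 5, 8, 9, 10, 11, 12, 13, 14, 15}
A ∩ D = {4, 7, 9, 12, 15}
(A ∩ D) ∩ C = {15}
((A ∩ D) ∩ C)' = {1, 2, 3, 4, 5, 6, 7, 8, 9, 10, 11, 12, 13, 14}
(B Δ (C ∪ D)) Δ ((A ∩ D) ∩ C)' = {3, 6, 7, 15}
A − ((B Δ (C ∪ D)) Δ ((A ∩ D) ∩ C)') = {4, 8, 9, 12}
A Δ B = {4, 8, 9, 12, 14, 15}
A ∪ C = {1, 3, 4, 5, 6, 7, 8, 9, 12, 13, 15}
(A ∪ C)' = {2, 10, 11, 14}
(A Δ B) − (A ∪ C)' = {4, 8, 9, 12, 15}
4 lies in both, so they are not disjoint.

No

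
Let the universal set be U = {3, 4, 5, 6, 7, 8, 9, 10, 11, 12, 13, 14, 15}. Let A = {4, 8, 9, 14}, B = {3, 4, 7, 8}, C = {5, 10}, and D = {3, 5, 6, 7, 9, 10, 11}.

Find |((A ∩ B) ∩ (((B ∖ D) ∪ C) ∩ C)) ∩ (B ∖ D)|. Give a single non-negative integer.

0

A ∩ B = {4, 8}
B ∖ D = {4, 8}
(B ∖ D) ∪ C = {4, 5, 8, 10}
((B ∖ D) ∪ C) ∩ C = {5, 10}
(A ∩ B) ∩ (((B ∖ D) ∪ C) ∩ C) = {}
((A ∩ B) ∩ (((B ∖ D) ∪ C) ∩ C)) ∩ (B ∖ D) = {}
|((A ∩ B) ∩ (((B ∖ D) ∪ C) ∩ C)) ∩ (B ∖ D)| = 0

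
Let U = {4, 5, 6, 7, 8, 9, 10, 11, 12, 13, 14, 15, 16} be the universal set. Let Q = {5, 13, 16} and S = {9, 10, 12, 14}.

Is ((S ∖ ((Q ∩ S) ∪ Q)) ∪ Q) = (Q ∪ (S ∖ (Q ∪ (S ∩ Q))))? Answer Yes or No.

Q ∩ S = {}
(Q ∩ S) ∪ Q = {5, 13, 16}
S ∖ ((Q ∩ S) ∪ Q) = {9, 10, 12, 14}
(S ∖ ((Q ∩ S) ∪ Q)) ∪ Q = {5, 9, 10, 12, 13, 14, 16}
S ∩ Q = {}
Q ∪ (S ∩ Q) = {5, 13, 16}
S ∖ (Q ∪ (S ∩ Q)) = {9, 10, 12, 14}
Q ∪ (S ∖ (Q ∪ (S ∩ Q))) = {5, 9, 10, 12, 13, 14, 16}
Both equal {5, 9, 10, 12, 13, 14, 16}, so (S ∖ ((Q ∩ S) ∪ Q)) ∪ Q = Q ∪ (S ∖ (Q ∪ (S ∩ Q))).

Yes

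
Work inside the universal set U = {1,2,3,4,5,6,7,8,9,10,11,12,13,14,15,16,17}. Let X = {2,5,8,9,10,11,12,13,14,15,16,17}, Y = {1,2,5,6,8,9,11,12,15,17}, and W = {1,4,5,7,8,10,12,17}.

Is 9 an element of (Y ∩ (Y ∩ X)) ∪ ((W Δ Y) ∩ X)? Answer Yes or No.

Yes

9 ∈ Y and 9 ∈ X, so 9 ∈ Y ∩ X
9 ∈ Y and 9 ∈ (Y ∩ X), so 9 ∈ Y ∩ (Y ∩ X)
9 ∉ W and 9 ∈ Y, so 9 ∈ W Δ Y
9 ∈ (W Δ Y) and 9 ∈ X, so 9 ∈ (W Δ Y) ∩ X
9 ∈ (Y ∩ (Y ∩ X)) and 9 ∈ ((W Δ Y) ∩ X), so 9 ∈ (Y ∩ (Y ∩ X)) ∪ ((W Δ Y) ∩ X)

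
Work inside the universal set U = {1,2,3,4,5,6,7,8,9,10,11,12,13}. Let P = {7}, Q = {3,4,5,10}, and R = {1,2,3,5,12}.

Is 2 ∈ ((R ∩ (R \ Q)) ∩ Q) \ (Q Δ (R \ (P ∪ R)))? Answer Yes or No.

No

2 ∈ R and 2 ∉ Q, so 2 ∈ R \ Q
2 ∈ R and 2 ∈ (R \ Q), so 2 ∈ R ∩ (R \ Q)
2 ∈ (R ∩ (R \ Q)) and 2 ∉ Q, so 2 ∉ (R ∩ (R \ Q)) ∩ Q
2 ∉ P and 2 ∈ R, so 2 ∈ P ∪ R
2 ∈ R and 2 ∈ (P ∪ R), so 2 ∉ R \ (P ∪ R)
2 ∉ Q and 2 ∉ (R \ (P ∪ R)), so 2 ∉ Q Δ (R \ (P ∪ R))
2 ∉ ((R ∩ (R \ Q)) ∩ Q) and 2 ∉ (Q Δ (R \ (P ∪ R))), so 2 ∉ ((R ∩ (R \ Q)) ∩ Q) \ (Q Δ (R \ (P ∪ R)))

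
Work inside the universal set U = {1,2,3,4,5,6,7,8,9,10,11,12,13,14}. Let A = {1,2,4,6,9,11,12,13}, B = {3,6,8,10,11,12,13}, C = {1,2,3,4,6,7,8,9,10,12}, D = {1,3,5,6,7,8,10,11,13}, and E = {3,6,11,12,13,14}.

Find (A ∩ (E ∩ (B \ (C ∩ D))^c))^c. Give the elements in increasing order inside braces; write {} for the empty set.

{1,2,3,4,5,7,8,9,10,11,12,13,14}

C ∩ D = {1,3,6,7,8,10}
B \ (C ∩ D) = {11,12,13}
(B \ (C ∩ D))^c = {1,2,3,4,5,6,7,8,9,10,14}
E ∩ (B \ (C ∩ D))^c = {3,6,14}
A ∩ (E ∩ (B \ (C ∩ D))^c) = {6}
(A ∩ (E ∩ (B \ (C ∩ D))^c))^c = {1,2,3,4,5,7,8,9,10,11,12,13,14}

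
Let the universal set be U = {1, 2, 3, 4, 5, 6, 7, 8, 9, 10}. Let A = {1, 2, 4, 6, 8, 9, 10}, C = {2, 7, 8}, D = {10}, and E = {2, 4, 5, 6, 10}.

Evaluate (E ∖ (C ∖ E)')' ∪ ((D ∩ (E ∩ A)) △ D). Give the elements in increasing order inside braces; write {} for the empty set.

C ∖ E = {7, 8}
(C ∖ E)' = {1, 2, 3, 4, 5, 6, 9, 10}
E ∖ (C ∖ E)' = {}
(E ∖ (C ∖ E)')' = {1, 2, 3, 4, 5, 6, 7, 8, 9, 10}
E ∩ A = {2, 4, 6, 10}
D ∩ (E ∩ A) = {10}
(D ∩ (E ∩ A)) △ D = {}
(E ∖ (C ∖ E)')' ∪ ((D ∩ (E ∩ A)) △ D) = {1, 2, 3, 4, 5, 6, 7, 8, 9, 10}

{1, 2, 3, 4, 5, 6, 7, 8, 9, 10}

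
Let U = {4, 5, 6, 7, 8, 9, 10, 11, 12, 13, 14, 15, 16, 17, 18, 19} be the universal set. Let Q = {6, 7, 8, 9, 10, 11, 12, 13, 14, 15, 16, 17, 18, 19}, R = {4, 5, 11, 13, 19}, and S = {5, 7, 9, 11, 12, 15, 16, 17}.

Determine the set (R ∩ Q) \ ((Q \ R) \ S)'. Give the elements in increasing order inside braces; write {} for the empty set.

R ∩ Q = {11, 13, 19}
Q \ R = {6, 7, 8, 9, 10, 12, 14, 15, 16, 17, 18}
(Q \ R) \ S = {6, 8, 10, 14, 18}
((Q \ R) \ S)' = {4, 5, 7, 9, 11, 12, 13, 15, 16, 17, 19}
(R ∩ Q) \ ((Q \ R) \ S)' = {}

{}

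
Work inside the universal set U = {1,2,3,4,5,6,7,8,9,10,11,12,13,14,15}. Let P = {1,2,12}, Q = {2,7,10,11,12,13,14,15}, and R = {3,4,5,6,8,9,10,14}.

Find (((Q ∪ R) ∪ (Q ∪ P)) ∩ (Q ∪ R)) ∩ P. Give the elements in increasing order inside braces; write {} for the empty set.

{2,12}

Q ∪ R = {2,3,4,5,6,7,8,9,10,11,12,13,14,15}
Q ∪ P = {1,2,7,10,11,12,13,14,15}
(Q ∪ R) ∪ (Q ∪ P) = {1,2,3,4,5,6,7,8,9,10,11,12,13,14,15}
((Q ∪ R) ∪ (Q ∪ P)) ∩ (Q ∪ R) = {2,3,4,5,6,7,8,9,10,11,12,13,14,15}
(((Q ∪ R) ∪ (Q ∪ P)) ∩ (Q ∪ R)) ∩ P = {2,12}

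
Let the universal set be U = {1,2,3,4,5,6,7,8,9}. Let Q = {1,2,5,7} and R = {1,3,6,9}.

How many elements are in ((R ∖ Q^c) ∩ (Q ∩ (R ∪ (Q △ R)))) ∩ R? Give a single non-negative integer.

Q^c = {3,4,6,8,9}
R ∖ Q^c = {1}
Q △ R = {2,3,5,6,7,9}
R ∪ (Q △ R) = {1,2,3,5,6,7,9}
Q ∩ (R ∪ (Q △ R)) = {1,2,5,7}
(R ∖ Q^c) ∩ (Q ∩ (R ∪ (Q △ R))) = {1}
((R ∖ Q^c) ∩ (Q ∩ (R ∪ (Q △ R)))) ∩ R = {1}
|((R ∖ Q^c) ∩ (Q ∩ (R ∪ (Q △ R)))) ∩ R| = 1

1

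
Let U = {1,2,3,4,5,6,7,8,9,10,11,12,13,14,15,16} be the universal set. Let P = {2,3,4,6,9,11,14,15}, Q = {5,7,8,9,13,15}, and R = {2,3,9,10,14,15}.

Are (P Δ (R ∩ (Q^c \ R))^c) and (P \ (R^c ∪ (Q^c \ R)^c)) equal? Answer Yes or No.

Q^c = {1,2,3,4,6,10,11,12,14,16}
Q^c \ R = {1,4,6,11,12,16}
R ∩ (Q^c \ R) = {}
(R ∩ (Q^c \ R))^c = {1,2,3,4,5,6,7,8,9,10,11,12,13,14,15,16}
P Δ (R ∩ (Q^c \ R))^c = {1,5,7,8,10,12,13,16}
R^c = {1,4,5,6,7,8,11,12,13,16}
(Q^c \ R)^c = {2,3,5,7,8,9,10,13,14,15}
R^c ∪ (Q^c \ R)^c = {1,2,3,4,5,6,7,8,9,10,11,12,13,14,15,16}
P \ (R^c ∪ (Q^c \ R)^c) = {}
1 ∈ P Δ (R ∩ (Q^c \ R))^c but 1 ∉ P \ (R^c ∪ (Q^c \ R)^c), so they differ.

No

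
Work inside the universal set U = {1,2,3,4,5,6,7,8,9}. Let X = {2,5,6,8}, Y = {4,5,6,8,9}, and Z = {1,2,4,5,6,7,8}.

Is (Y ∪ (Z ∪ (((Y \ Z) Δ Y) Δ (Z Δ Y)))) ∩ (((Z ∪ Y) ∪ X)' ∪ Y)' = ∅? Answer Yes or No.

No

Y \ Z = {9}
(Y \ Z) Δ Y = {4,5,6,8}
Z Δ Y = {1,2,7,9}
((Y \ Z) Δ Y) Δ (Z Δ Y) = {1,2,4,5,6,7,8,9}
Z ∪ (((Y \ Z) Δ Y) Δ (Z Δ Y)) = {1,2,4,5,6,7,8,9}
Y ∪ (Z ∪ (((Y \ Z) Δ Y) Δ (Z Δ Y))) = {1,2,4,5,6,7,8,9}
Z ∪ Y = {1,2,4,5,6,7,8,9}
(Z ∪ Y) ∪ X = {1,2,4,5,6,7,8,9}
((Z ∪ Y) ∪ X)' = {3}
((Z ∪ Y) ∪ X)' ∪ Y = {3,4,5,6,8,9}
(((Z ∪ Y) ∪ X)' ∪ Y)' = {1,2,7}
1 lies in both, so they are not disjoint.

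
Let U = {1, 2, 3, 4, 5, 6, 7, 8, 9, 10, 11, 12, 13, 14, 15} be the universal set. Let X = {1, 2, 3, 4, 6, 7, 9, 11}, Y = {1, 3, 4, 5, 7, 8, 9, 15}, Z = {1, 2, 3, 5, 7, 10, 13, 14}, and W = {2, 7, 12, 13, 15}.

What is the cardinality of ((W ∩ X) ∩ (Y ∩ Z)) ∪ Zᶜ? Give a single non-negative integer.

8

W ∩ X = {2, 7}
Y ∩ Z = {1, 3, 5, 7}
(W ∩ X) ∩ (Y ∩ Z) = {7}
Zᶜ = {4, 6, 8, 9, 11, 12, 15}
((W ∩ X) ∩ (Y ∩ Z)) ∪ Zᶜ = {4, 6, 7, 8, 9, 11, 12, 15}
|((W ∩ X) ∩ (Y ∩ Z)) ∪ Zᶜ| = 8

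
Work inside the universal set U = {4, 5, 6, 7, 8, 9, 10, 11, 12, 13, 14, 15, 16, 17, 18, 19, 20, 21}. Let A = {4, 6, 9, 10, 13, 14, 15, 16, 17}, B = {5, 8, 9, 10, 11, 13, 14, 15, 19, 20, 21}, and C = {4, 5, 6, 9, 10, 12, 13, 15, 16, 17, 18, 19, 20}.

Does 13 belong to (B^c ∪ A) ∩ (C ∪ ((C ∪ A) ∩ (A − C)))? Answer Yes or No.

13 ∈ B, so 13 ∉ B^c
13 ∉ B^c and 13 ∈ A, so 13 ∈ B^c ∪ A
13 ∈ C and 13 ∈ A, so 13 ∈ C ∪ A
13 ∈ A and 13 ∈ C, so 13 ∉ A − C
13 ∈ (C ∪ A) and 13 ∉ (A − C), so 13 ∉ (C ∪ A) ∩ (A − C)
13 ∈ C and 13 ∉ ((C ∪ A) ∩ (A − C)), so 13 ∈ C ∪ ((C ∪ A) ∩ (A − C))
13 ∈ (B^c ∪ A) and 13 ∈ (C ∪ ((C ∪ A) ∩ (A − C))), so 13 ∈ (B^c ∪ A) ∩ (C ∪ ((C ∪ A) ∩ (A − C)))

Yes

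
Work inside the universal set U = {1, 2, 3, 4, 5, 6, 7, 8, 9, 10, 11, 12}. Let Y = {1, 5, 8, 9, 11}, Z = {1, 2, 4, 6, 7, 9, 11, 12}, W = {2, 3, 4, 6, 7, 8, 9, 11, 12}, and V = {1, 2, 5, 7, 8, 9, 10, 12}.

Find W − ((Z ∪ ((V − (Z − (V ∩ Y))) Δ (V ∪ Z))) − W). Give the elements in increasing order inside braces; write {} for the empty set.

V ∩ Y = {1, 5, 8, 9}
Z − (V ∩ Y) = {2, 4, 6, 7, 11, 12}
V − (Z − (V ∩ Y)) = {1, 5, 8, 9, 10}
V ∪ Z = {1, 2, 4, 5, 6, 7, 8, 9, 10, 11, 12}
(V − (Z − (V ∩ Y))) Δ (V ∪ Z) = {2, 4, 6, 7, 11, 12}
Z ∪ ((V − (Z − (V ∩ Y))) Δ (V ∪ Z)) = {1, 2, 4, 6, 7, 9, 11, 12}
(Z ∪ ((V − (Z − (V ∩ Y))) Δ (V ∪ Z))) − W = {1}
W − ((Z ∪ ((V − (Z − (V ∩ Y))) Δ (V ∪ Z))) − W) = {2, 3, 4, 6, 7, 8, 9, 11, 12}

{2, 3, 4, 6, 7, 8, 9, 11, 12}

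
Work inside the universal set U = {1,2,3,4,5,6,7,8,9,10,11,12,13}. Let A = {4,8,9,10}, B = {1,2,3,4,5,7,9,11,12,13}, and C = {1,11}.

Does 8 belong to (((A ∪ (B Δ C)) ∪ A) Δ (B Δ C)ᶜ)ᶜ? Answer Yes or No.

8 ∉ B and 8 ∉ C, so 8 ∉ B Δ C
8 ∈ A and 8 ∉ (B Δ C), so 8 ∈ A ∪ (B Δ C)
8 ∈ (A ∪ (B Δ C)) and 8 ∈ A, so 8 ∈ (A ∪ (B Δ C)) ∪ A
8 ∉ B and 8 ∉ C, so 8 ∉ B Δ C
8 ∈ (B Δ C)ᶜ since 8 ∉ (B Δ C)
8 ∈ ((A ∪ (B Δ C)) ∪ A) and 8 ∈ (B Δ C)ᶜ, so 8 ∉ ((A ∪ (B Δ C)) ∪ A) Δ (B Δ C)ᶜ
8 ∈ (((A ∪ (B Δ C)) ∪ A) Δ (B Δ C)ᶜ)ᶜ since 8 ∉ (((A ∪ (B Δ C)) ∪ A) Δ (B Δ C)ᶜ)

Yes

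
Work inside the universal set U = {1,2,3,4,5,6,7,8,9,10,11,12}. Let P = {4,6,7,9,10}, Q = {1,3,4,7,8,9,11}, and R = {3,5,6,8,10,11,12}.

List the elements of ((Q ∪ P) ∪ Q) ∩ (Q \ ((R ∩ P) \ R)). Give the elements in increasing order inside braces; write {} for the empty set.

Q ∪ P = {1,3,4,6,7,8,9,10,11}
(Q ∪ P) ∪ Q = {1,3,4,6,7,8,9,10,11}
R ∩ P = {6,10}
(R ∩ P) \ R = {}
Q \ ((R ∩ P) \ R) = {1,3,4,7,8,9,11}
((Q ∪ P) ∪ Q) ∩ (Q \ ((R ∩ P) \ R)) = {1,3,4,7,8,9,11}

{1,3,4,7,8,9,11}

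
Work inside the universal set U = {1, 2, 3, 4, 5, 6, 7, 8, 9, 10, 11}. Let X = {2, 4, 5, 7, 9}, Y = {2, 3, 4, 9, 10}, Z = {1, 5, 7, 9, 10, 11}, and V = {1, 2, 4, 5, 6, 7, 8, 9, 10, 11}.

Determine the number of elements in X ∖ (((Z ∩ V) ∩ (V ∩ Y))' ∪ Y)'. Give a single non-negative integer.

5

Z ∩ V = {1, 5, 7, 9, 10, 11}
V ∩ Y = {2, 4, 9, 10}
(Z ∩ V) ∩ (V ∩ Y) = {9, 10}
((Z ∩ V) ∩ (V ∩ Y))' = {1, 2, 3, 4, 5, 6, 7, 8, 11}
((Z ∩ V) ∩ (V ∩ Y))' ∪ Y = {1, 2, 3, 4, 5, 6, 7, 8, 9, 10, 11}
(((Z ∩ V) ∩ (V ∩ Y))' ∪ Y)' = {}
X ∖ (((Z ∩ V) ∩ (V ∩ Y))' ∪ Y)' = {2, 4, 5, 7, 9}
|X ∖ (((Z ∩ V) ∩ (V ∩ Y))' ∪ Y)'| = 5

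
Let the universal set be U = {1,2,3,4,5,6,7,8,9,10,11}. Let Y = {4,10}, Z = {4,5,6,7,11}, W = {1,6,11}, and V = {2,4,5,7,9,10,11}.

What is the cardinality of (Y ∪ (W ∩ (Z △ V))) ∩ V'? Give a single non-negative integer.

1

Z △ V = {2,6,9,10}
W ∩ (Z △ V) = {6}
Y ∪ (W ∩ (Z △ V)) = {4,6,10}
V' = {1,3,6,8}
(Y ∪ (W ∩ (Z △ V))) ∩ V' = {6}
|(Y ∪ (W ∩ (Z △ V))) ∩ V'| = 1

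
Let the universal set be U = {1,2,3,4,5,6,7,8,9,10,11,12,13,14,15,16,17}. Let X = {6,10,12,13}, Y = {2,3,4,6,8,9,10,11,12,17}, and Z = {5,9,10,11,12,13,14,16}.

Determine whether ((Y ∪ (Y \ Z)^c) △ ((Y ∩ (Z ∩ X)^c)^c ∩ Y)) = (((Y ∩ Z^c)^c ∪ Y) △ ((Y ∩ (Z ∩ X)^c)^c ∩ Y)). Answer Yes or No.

Y \ Z = {2,3,4,6,8,17}
(Y \ Z)^c = {1,5,7,9,10,11,12,13,14,15,16}
Y ∪ (Y \ Z)^c = {1,2,3,4,5,6,7,8,9,10,11,12,13,14,15,16,17}
Z ∩ X = {10,12,13}
(Z ∩ X)^c = {1,2,3,4,5,6,7,8,9,11,14,15,16,17}
Y ∩ (Z ∩ X)^c = {2,3,4,6,8,9,11,17}
(Y ∩ (Z ∩ X)^c)^c = {1,5,7,10,12,13,14,15,16}
(Y ∩ (Z ∩ X)^c)^c ∩ Y = {10,12}
(Y ∪ (Y \ Z)^c) △ ((Y ∩ (Z ∩ X)^c)^c ∩ Y) = {1,2,3,4,5,6,7,8,9,11,13,14,15,16,17}
Z^c = {1,2,3,4,6,7,8,15,17}
Y ∩ Z^c = {2,3,4,6,8,17}
(Y ∩ Z^c)^c = {1,5,7,9,10,11,12,13,14,15,16}
(Y ∩ Z^c)^c ∪ Y = {1,2,3,4,5,6,7,8,9,10,11,12,13,14,15,16,17}
((Y ∩ Z^c)^c ∪ Y) △ ((Y ∩ (Z ∩ X)^c)^c ∩ Y) = {1,2,3,4,5,6,7,8,9,11,13,14,15,16,17}
Both equal {1,2,3,4,5,6,7,8,9,11,13,14,15,16,17}, so (Y ∪ (Y \ Z)^c) △ ((Y ∩ (Z ∩ X)^c)^c ∩ Y) = ((Y ∩ Z^c)^c ∪ Y) △ ((Y ∩ (Z ∩ X)^c)^c ∩ Y).

Yes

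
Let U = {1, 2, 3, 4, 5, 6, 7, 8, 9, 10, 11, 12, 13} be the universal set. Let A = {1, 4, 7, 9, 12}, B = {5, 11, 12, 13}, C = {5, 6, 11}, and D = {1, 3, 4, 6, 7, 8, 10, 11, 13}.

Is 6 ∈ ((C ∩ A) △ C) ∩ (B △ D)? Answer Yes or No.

6 ∈ C and 6 ∉ A, so 6 ∉ C ∩ A
6 ∉ (C ∩ A) and 6 ∈ C, so 6 ∈ (C ∩ A) △ C
6 ∉ B and 6 ∈ D, so 6 ∈ B △ D
6 ∈ ((C ∩ A) △ C) and 6 ∈ (B △ D), so 6 ∈ ((C ∩ A) △ C) ∩ (B △ D)

Yes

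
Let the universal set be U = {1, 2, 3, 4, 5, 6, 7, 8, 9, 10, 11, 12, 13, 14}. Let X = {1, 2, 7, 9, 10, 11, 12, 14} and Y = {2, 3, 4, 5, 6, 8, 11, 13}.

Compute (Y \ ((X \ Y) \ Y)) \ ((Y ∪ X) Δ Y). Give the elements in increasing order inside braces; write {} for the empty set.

{2, 3, 4, 5, 6, 8, 11, 13}

X \ Y = {1, 7, 9, 10, 12, 14}
(X \ Y) \ Y = {1, 7, 9, 10, 12, 14}
Y \ ((X \ Y) \ Y) = {2, 3, 4, 5, 6, 8, 11, 13}
Y ∪ X = {1, 2, 3, 4, 5, 6, 7, 8, 9, 10, 11, 12, 13, 14}
(Y ∪ X) Δ Y = {1, 7, 9, 10, 12, 14}
(Y \ ((X \ Y) \ Y)) \ ((Y ∪ X) Δ Y) = {2, 3, 4, 5, 6, 8, 11, 13}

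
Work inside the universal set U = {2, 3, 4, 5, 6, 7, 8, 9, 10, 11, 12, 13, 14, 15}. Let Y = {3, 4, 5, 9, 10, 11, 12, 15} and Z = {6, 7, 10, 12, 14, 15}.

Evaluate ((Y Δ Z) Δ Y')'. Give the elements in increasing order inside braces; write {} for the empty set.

Y Δ Z = {3, 4, 5, 6, 7, 9, 11, 14}
Y' = {2, 6, 7, 8, 13, 14}
(Y Δ Z) Δ Y' = {2, 3, 4, 5, 8, 9, 11, 13}
((Y Δ Z) Δ Y')' = {6, 7, 10, 12, 14, 15}

{6, 7, 10, 12, 14, 15}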